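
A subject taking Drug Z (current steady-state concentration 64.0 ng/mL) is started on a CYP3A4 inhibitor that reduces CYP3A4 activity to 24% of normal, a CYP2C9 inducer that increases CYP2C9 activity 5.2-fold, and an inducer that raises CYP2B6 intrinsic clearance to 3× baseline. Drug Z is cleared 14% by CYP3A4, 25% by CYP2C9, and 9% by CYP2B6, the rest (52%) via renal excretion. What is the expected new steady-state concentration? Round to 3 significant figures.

30.1 ng/mL

The CYP3A4 pathway (14% of clearance) drops to 0.24× activity: 0.14 × 0.24 = 0.0336.
The CYP2C9 pathway (25% of clearance) rises to 5.2× activity: 0.25 × 5.2 = 1.3.
The CYP2B6 pathway (9% of clearance) rises to 3× activity: 0.09 × 3 = 0.27.
The remaining 52% of clearance is unaffected.
CL_new/CL_old = 0.0336 + 1.3 + 0.27 + 0.52 = 2.1236.
New steady-state concentration = 64.0 / 2.1236 = 30.1 ng/mL (concentration scales inversely with clearance).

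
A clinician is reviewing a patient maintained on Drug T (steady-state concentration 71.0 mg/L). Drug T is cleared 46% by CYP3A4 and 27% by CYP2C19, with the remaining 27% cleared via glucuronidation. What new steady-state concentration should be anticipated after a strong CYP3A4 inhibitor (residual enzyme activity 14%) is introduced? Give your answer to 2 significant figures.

The CYP3A4 pathway (46% of clearance) drops to 0.14× activity: 0.46 × 0.14 = 0.0644.
CYP2C19 (27%) and the residual 27% are unaffected.
Relative clearance = 0.0644 + 0.27 + 0.27 = 0.6044.
Steady-state concentration ∝ 1/CL, so new value = 71.0 / 0.6044 = 1.2 × 10² mg/L.

1.2 × 10² mg/L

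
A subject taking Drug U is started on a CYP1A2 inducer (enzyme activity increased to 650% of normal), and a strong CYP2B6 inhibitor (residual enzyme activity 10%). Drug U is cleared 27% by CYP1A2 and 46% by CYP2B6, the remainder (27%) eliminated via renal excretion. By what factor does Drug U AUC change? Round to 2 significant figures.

0.48

The CYP1A2 pathway (27% of clearance) rises to 6.5× activity: 0.27 × 6.5 = 1.755.
The CYP2B6 pathway (46% of clearance) is reduced to 0.1× activity: 0.46 × 0.1 = 0.046.
Non-CYP routes (27%) are unchanged.
New clearance relative to baseline: 1.755 + 0.046 + 0.27 = 2.071.
AUC ∝ 1/CL: fold-change = 1 / 2.071 = 0.48.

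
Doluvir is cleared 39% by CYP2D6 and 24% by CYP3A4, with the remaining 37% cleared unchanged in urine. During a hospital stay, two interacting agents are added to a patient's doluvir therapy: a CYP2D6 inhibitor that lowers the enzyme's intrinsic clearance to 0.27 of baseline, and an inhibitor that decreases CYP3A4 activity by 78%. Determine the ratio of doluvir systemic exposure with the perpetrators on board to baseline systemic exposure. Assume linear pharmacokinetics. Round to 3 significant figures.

The CYP2D6 pathway (39% of clearance) is reduced to 0.27× activity: 0.39 × 0.27 = 0.1053.
The CYP3A4 pathway (24% of clearance) falls to 0.22× activity: 0.24 × 0.22 = 0.0528.
Non-CYP routes (37%) are unchanged.
Relative clearance = 0.1053 + 0.0528 + 0.37 = 0.5281.
Systemic exposure ∝ 1/CL: fold-change = 1 / 0.5281 = 1.89.

1.89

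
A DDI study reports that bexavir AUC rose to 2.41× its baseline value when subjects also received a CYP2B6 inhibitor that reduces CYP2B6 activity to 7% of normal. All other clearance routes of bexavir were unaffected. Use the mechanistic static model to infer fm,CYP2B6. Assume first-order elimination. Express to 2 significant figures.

Write x for the fraction cleared via CYP2B6. The observed AUC change means clearance fell to 1/2.41 = 0.4149 of baseline.
Setting x·0.07 + (1 − x) = 0.4149 and solving: x = (0.4149 − 1)/(0.07 − 1) = 0.63.

0.63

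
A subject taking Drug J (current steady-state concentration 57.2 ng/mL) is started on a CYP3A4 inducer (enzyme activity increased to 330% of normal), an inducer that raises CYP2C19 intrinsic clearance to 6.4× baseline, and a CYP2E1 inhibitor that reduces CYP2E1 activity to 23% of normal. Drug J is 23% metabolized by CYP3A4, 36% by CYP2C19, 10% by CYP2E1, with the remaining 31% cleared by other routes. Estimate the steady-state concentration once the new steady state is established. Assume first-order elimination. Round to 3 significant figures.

The CYP3A4 pathway (23% of clearance) is boosted to 3.3× activity: 0.23 × 3.3 = 0.759.
The CYP2C19 pathway (36% of clearance) rises to 6.4× activity: 0.36 × 6.4 = 2.304.
The CYP2E1 pathway (10% of clearance) is reduced to 0.23× activity: 0.1 × 0.23 = 0.023.
Non-CYP routes (31%) are unchanged.
New clearance relative to baseline: 0.759 + 2.304 + 0.023 + 0.31 = 3.396.
New steady-state concentration = 57.2 / 3.396 = 16.8 ng/mL (concentration scales inversely with clearance).

16.8 ng/mL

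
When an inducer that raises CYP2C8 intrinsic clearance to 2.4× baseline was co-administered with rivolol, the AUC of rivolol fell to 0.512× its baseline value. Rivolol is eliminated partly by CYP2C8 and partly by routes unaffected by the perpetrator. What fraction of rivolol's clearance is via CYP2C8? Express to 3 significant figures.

0.681

CL'/CL = 1 / 0.512 = 1.953
2.4·fm + (1 − fm) = 1.953
fm = (1.953 − 1) / (2.4 − 1) = 0.681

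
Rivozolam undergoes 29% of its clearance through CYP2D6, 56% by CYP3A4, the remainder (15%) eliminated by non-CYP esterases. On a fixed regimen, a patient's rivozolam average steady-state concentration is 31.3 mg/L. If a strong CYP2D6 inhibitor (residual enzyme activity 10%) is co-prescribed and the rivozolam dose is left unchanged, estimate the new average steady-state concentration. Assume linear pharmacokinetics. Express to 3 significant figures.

42.4 mg/L

CYP2D6: 0.29 × 0.1 = 0.029
CYP3A4: 0.56 (unchanged)
Other: 0.15 (unchanged)
CL_new/CL_old = 0.029 + 0.56 + 0.15 = 0.739.
With dosing unchanged, average steady-state concentration scales as 1/CL: 31.3 / 0.739 = 42.4 mg/L.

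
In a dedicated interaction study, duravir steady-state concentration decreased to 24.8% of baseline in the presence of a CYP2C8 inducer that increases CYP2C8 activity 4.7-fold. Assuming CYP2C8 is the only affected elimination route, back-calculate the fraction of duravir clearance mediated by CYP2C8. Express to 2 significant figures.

0.82

Let x = fm,CYP2C8. Because steady-state concentration ∝ 1/CL, relative clearance rose to 1/0.248 = 4.032.
Only the CYP2C8 route changed, so 4.032 = x·4.7 + (1 − x), giving x = 0.82.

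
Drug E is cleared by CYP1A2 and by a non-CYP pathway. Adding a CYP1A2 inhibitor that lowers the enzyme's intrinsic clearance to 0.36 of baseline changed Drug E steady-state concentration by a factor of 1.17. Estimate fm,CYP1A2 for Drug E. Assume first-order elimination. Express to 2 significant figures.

Write x for the fraction cleared via CYP1A2. The observed steady-state concentration change means clearance fell to 1/1.17 = 0.8547 of baseline.
Only the CYP1A2 route changed, so 0.8547 = x·0.36 + (1 − x), giving x = 0.23.

0.23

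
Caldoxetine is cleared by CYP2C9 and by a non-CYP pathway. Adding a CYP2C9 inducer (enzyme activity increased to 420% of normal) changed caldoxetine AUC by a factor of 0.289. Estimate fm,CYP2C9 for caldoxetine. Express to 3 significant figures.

Let fm be the CYP2C9 fraction. New clearance relative to baseline = fm × 4.2 + (1 − fm).
AUC ratio = 1 / (new CL fraction), so new CL fraction = 1 / 0.289 = 3.46.
fm × 4.2 + 1 − fm = 3.46  ⇒  fm × (4.2 − 1) = 2.46  ⇒  fm = 0.769.

0.769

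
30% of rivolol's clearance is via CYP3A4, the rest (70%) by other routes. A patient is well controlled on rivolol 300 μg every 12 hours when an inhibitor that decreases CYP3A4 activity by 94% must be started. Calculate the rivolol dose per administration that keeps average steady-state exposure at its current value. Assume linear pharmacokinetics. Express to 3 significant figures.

The CYP3A4 pathway (30% of clearance) is reduced to 0.06× activity: 0.3 × 0.06 = 0.018.
The remaining 70% of clearance is unaffected.
CL_new/CL_old = 0.018 + 0.7 = 0.718.
Css,avg = (dose rate)/CL, so holding Css fixed requires dose ∝ CL: 300 × 0.718 = 215 μg.

215 μg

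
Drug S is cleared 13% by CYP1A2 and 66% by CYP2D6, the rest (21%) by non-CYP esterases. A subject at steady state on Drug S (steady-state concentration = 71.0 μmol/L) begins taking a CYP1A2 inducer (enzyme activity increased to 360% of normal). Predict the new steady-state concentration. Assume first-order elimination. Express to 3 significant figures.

53.1 μmol/L

CYP1A2: 0.13 × 3.6 = 0.468
CYP2D6: 0.66 (unchanged)
Other: 0.21 (unchanged)
CL_new/CL_old = 0.468 + 0.66 + 0.21 = 1.338.
Steady-state concentration ∝ 1/CL, so new value = 71.0 / 1.338 = 53.1 μmol/L.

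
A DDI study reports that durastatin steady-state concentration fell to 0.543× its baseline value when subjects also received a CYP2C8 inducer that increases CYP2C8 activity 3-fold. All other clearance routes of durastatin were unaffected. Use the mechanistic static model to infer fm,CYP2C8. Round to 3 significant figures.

Write x for the fraction cleared via CYP2C8. The observed steady-state concentration change means clearance rose to 1/0.543 = 1.842 of baseline.
Only the CYP2C8 route changed, so 1.842 = x·3 + (1 − x), giving x = 0.421.

0.421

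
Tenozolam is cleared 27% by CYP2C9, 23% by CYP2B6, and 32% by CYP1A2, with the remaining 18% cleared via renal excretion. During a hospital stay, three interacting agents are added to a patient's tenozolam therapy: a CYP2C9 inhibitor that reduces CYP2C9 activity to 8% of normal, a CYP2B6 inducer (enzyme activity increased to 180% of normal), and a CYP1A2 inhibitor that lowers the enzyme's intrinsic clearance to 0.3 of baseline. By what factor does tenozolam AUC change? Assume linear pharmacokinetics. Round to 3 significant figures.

1.41

The CYP2C9 pathway (27% of clearance) is reduced to 0.08× activity: 0.27 × 0.08 = 0.0216.
The CYP2B6 pathway (23% of clearance) rises to 1.8× activity: 0.23 × 1.8 = 0.414.
The CYP1A2 pathway (32% of clearance) falls to 0.3× activity: 0.32 × 0.3 = 0.096.
The remaining 18% of clearance is unaffected.
New clearance relative to baseline: 0.0216 + 0.414 + 0.096 + 0.18 = 0.7116.
Because AUC varies inversely with clearance, the combined effect is 1 / 0.7116 = 1.41.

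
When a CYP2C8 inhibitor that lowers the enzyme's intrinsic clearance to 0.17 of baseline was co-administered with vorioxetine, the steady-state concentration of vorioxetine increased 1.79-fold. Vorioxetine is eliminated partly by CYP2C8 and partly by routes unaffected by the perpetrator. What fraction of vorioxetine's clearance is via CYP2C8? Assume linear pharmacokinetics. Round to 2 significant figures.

Let fm be the CYP2C8 fraction. New clearance relative to baseline = fm × 0.17 + (1 − fm).
Steady-state concentration ratio = 1 / (new CL fraction), so new CL fraction = 1 / 1.79 = 0.5587.
fm × 0.17 + 1 − fm = 0.5587  ⇒  fm × (0.17 − 1) = −0.4413  ⇒  fm = 0.53.

0.53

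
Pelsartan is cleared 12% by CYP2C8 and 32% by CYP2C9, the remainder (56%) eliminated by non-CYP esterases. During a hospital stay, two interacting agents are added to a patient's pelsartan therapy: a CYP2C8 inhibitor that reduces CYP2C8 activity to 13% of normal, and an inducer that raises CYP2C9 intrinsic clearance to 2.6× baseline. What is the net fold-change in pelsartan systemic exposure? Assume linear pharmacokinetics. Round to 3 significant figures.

0.710

CYP2C8: 0.12 × 0.13 = 0.0156
CYP2C9: 0.32 × 2.6 = 0.832
Other: 0.56 (unchanged)
New clearance relative to baseline: 0.0156 + 0.832 + 0.56 = 1.4076.
Because systemic exposure varies inversely with clearance, the combined effect is 1 / 1.4076 = 0.710.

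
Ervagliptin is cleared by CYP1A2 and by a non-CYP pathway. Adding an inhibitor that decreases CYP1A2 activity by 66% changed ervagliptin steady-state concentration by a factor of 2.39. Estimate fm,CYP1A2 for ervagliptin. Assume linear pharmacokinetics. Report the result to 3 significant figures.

Let fm be the CYP1A2 fraction. New clearance relative to baseline = fm × 0.34 + (1 − fm).
Steady-state concentration ratio = 1 / (new CL fraction), so new CL fraction = 1 / 2.39 = 0.4184.
fm × 0.34 + 1 − fm = 0.4184  ⇒  fm × (0.34 − 1) = −0.5816  ⇒  fm = 0.881.

0.881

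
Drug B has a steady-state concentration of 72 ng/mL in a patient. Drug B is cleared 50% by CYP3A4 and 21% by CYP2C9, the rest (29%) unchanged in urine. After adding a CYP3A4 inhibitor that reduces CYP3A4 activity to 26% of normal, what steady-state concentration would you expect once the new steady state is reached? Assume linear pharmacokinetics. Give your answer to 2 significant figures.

The CYP3A4 pathway (50% of clearance) is reduced to 0.26× activity: 0.5 × 0.26 = 0.13.
CYP2C9 (21%) and the residual 29% are unaffected.
Relative clearance = 0.13 + 0.21 + 0.29 = 0.63.
With dosing unchanged, steady-state concentration scales as 1/CL: 72 / 0.63 = 1.1 × 10² ng/mL.

1.1 × 10² ng/mL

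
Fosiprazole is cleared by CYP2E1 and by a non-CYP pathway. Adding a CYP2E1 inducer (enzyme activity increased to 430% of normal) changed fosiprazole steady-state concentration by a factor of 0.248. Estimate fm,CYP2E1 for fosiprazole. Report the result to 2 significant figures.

Call the CYP2E1 fraction fm. After the interaction, CL_new/CL_old = fm × 4.3 + (1 − fm).
Steady-state concentration ratio = 1 / (new CL fraction), so new CL fraction = 1 / 0.248 = 4.032.
fm × 4.3 + 1 − fm = 4.032  ⇒  fm × (4.3 − 1) = 3.032  ⇒  fm = 0.92.

0.92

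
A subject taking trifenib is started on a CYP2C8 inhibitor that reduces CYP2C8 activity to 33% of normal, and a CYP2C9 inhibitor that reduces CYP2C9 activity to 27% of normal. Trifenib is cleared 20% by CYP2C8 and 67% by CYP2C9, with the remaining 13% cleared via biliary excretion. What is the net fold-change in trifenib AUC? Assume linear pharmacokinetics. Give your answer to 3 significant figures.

2.65

The CYP2C8 pathway (20% of clearance) falls to 0.33× activity: 0.2 × 0.33 = 0.066.
The CYP2C9 pathway (67% of clearance) drops to 0.27× activity: 0.67 × 0.27 = 0.1809.
Non-CYP routes (13%) are unchanged.
New clearance relative to baseline: 0.066 + 0.1809 + 0.13 = 0.3769.
AUC ∝ 1/CL: fold-change = 1 / 0.3769 = 2.65.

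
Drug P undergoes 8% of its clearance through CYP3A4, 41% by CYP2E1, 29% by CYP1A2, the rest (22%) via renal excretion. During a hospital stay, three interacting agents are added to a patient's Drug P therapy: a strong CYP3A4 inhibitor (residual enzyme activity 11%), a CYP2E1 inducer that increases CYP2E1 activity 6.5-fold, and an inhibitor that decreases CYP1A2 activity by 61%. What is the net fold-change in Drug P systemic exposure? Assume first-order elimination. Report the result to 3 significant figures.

0.333

CYP3A4: 0.08 × 0.11 = 0.0088
CYP2E1: 0.41 × 6.5 = 2.665
CYP1A2: 0.29 × 0.39 = 0.1131
Other: 0.22 (unchanged)
Relative clearance = 0.0088 + 2.665 + 0.1131 + 0.22 = 3.0069.
Because systemic exposure varies inversely with clearance, the combined effect is 1 / 3.0069 = 0.333.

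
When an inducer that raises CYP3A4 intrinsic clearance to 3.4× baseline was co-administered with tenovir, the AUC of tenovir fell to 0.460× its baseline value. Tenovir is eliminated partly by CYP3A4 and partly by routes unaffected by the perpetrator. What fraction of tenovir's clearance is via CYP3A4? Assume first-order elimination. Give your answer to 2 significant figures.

0.49

Let fm be the CYP3A4 fraction. New clearance relative to baseline = fm × 3.4 + (1 − fm).
AUC ratio = 1 / (new CL fraction), so new CL fraction = 1 / 0.460 = 2.174.
fm × 3.4 + 1 − fm = 2.174  ⇒  fm × (3.4 − 1) = 1.174  ⇒  fm = 0.49.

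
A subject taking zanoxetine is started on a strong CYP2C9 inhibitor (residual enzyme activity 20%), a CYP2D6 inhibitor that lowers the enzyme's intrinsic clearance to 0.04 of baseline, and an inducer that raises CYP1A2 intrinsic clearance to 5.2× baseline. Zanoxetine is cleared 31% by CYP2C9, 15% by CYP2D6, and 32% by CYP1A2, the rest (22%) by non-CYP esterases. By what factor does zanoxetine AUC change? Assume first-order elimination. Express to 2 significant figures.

CYP2C9: 0.31 × 0.2 = 0.062
CYP2D6: 0.15 × 0.04 = 0.006
CYP1A2: 0.32 × 5.2 = 1.664
Other: 0.22 (unchanged)
Relative clearance = 0.062 + 0.006 + 1.664 + 0.22 = 1.952.
Net AUC ratio = 1 / 1.952 = 0.51.

0.51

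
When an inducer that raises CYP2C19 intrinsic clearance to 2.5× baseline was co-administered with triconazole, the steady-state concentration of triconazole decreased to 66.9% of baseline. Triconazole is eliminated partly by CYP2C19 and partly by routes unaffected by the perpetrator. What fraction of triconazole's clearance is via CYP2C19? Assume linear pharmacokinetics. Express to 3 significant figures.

0.330

Call the CYP2C19 fraction fm. After the interaction, CL_new/CL_old = fm × 2.5 + (1 − fm).
Steady-state concentration ratio = 1 / (new CL fraction), so new CL fraction = 1 / 0.669 = 1.495.
fm × 2.5 + 1 − fm = 1.495  ⇒  fm × (2.5 − 1) = 0.4948  ⇒  fm = 0.330.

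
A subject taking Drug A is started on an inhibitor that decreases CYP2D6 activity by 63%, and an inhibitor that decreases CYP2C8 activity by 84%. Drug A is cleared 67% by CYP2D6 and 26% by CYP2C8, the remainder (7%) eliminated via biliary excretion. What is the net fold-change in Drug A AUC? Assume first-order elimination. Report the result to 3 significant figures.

2.78

CYP2D6: 0.67 × 0.37 = 0.2479
CYP2C8: 0.26 × 0.16 = 0.0416
Other: 0.07 (unchanged)
Relative clearance = 0.2479 + 0.0416 + 0.07 = 0.3595.
Net AUC ratio = 1 / 0.3595 = 2.78.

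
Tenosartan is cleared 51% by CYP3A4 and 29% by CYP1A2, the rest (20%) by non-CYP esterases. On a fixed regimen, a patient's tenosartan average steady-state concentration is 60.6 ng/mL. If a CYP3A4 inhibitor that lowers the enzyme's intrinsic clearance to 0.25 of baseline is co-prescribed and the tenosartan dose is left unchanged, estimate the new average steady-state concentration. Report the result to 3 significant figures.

The CYP3A4 pathway (51% of clearance) drops to 0.25× activity: 0.51 × 0.25 = 0.1275.
CYP1A2 (29%) and the residual 20% are unaffected.
New clearance relative to baseline: 0.1275 + 0.29 + 0.2 = 0.6175.
New average steady-state concentration = baseline ÷ relative clearance = 60.6 / 0.6175 = 98.1 ng/mL.

98.1 ng/mL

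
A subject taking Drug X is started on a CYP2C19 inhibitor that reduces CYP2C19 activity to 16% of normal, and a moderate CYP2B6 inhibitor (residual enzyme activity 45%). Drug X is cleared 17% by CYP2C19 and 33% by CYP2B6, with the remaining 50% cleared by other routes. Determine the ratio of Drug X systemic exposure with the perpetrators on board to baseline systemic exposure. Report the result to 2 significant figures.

1.5

The CYP2C19 pathway (17% of clearance) is reduced to 0.16× activity: 0.17 × 0.16 = 0.0272.
The CYP2B6 pathway (33% of clearance) falls to 0.45× activity: 0.33 × 0.45 = 0.1485.
The remaining 50% of clearance is unaffected.
CL_new/CL_old = 0.0272 + 0.1485 + 0.5 = 0.6757.
Because systemic exposure varies inversely with clearance, the combined effect is 1 / 0.6757 = 1.5.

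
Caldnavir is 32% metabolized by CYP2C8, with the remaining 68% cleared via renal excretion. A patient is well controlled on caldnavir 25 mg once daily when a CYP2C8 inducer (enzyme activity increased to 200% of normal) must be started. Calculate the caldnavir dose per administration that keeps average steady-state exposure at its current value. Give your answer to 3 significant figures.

33.0 mg

The CYP2C8 pathway (32% of clearance) rises to 2× activity: 0.32 × 2 = 0.64.
The remaining 68% of clearance is unaffected.
New clearance relative to baseline: 0.64 + 0.68 = 1.32.
Css,avg = (dose rate)/CL, so holding Css fixed requires dose ∝ CL: 25 × 1.32 = 33.0 mg.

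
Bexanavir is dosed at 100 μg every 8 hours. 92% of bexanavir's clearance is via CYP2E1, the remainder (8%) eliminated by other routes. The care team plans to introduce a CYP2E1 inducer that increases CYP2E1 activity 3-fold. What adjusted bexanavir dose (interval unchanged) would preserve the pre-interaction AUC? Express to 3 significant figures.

284 μg

The CYP2E1 pathway (92% of clearance) increases to 3× activity: 0.92 × 3 = 2.76.
Non-CYP routes (8%) are unchanged.
CL_new/CL_old = 2.76 + 0.08 = 2.84.
Css,avg = (dose rate)/CL, so holding Css fixed requires dose ∝ CL: 100 × 2.84 = 284 μg.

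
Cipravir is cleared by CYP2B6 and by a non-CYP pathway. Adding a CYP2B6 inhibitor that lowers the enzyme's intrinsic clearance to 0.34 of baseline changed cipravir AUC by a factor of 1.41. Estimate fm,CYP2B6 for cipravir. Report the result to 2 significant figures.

CL'/CL = 1 / 1.41 = 0.7092
0.34·fm + (1 − fm) = 0.7092
fm = (0.7092 − 1) / (0.34 − 1) = 0.44

0.44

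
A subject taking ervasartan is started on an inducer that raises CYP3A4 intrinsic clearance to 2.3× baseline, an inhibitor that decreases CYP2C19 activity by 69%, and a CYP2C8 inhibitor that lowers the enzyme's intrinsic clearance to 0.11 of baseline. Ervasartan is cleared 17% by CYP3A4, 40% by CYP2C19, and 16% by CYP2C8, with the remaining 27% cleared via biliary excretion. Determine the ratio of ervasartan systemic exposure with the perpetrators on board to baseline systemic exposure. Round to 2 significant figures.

1.2

The CYP3A4 pathway (17% of clearance) increases to 2.3× activity: 0.17 × 2.3 = 0.391.
The CYP2C19 pathway (40% of clearance) drops to 0.31× activity: 0.4 × 0.31 = 0.124.
The CYP2C8 pathway (16% of clearance) drops to 0.11× activity: 0.16 × 0.11 = 0.0176.
The remaining 27% of clearance is unaffected.
Relative clearance = 0.391 + 0.124 + 0.0176 + 0.27 = 0.8026.
Net systemic exposure ratio = 1 / 0.8026 = 1.2.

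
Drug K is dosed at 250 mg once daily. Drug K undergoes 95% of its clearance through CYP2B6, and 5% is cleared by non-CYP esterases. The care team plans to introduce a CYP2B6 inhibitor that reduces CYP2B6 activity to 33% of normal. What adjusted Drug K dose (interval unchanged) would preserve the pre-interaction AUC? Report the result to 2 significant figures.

CYP2B6: 0.95 × 0.33 = 0.3135
Other: 0.05 (unchanged)
Relative clearance = 0.3135 + 0.05 = 0.3635.
Css,avg = (dose rate)/CL, so holding Css fixed requires dose ∝ CL: 250 × 0.3635 = 91 mg.

91 mg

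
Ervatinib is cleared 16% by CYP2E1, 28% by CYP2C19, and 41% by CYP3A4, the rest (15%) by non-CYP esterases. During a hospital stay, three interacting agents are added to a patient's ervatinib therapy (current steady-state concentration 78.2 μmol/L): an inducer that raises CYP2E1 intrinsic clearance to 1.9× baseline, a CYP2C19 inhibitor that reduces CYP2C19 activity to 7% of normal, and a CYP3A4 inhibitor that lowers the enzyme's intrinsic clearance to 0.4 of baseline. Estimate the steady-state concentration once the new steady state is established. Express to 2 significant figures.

1.2 × 10² μmol/L

CYP2E1: 0.16 × 1.9 = 0.304
CYP2C19: 0.28 × 0.07 = 0.0196
CYP3A4: 0.41 × 0.4 = 0.164
Other: 0.15 (unchanged)
CL_new/CL_old = 0.304 + 0.0196 + 0.164 + 0.15 = 0.6376.
Steady-state concentration ∝ 1/CL: new value = 78.2 / 0.6376 = 1.2 × 10² μmol/L.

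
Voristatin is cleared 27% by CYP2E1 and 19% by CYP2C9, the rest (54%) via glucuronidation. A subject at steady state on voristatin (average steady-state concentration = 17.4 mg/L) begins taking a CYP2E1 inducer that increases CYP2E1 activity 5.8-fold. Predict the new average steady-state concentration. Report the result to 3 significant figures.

The CYP2E1 pathway (27% of clearance) is boosted to 5.8× activity: 0.27 × 5.8 = 1.566.
CYP2C9 (19%) and the residual 54% are unaffected.
Relative clearance = 1.566 + 0.19 + 0.54 = 2.296.
With dosing unchanged, average steady-state concentration scales as 1/CL: 17.4 / 2.296 = 7.58 mg/L.

7.58 mg/L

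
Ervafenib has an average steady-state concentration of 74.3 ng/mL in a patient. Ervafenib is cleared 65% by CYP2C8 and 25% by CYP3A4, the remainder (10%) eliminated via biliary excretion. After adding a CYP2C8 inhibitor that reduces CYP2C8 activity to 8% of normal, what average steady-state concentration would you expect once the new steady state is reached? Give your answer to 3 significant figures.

The CYP2C8 pathway (65% of clearance) is reduced to 0.08× activity: 0.65 × 0.08 = 0.052.
CYP3A4 (25%) and the residual 10% are unaffected.
Relative clearance = 0.052 + 0.25 + 0.1 = 0.402.
With dosing unchanged, average steady-state concentration scales as 1/CL: 74.3 / 0.402 = 185 ng/mL.

185 ng/mL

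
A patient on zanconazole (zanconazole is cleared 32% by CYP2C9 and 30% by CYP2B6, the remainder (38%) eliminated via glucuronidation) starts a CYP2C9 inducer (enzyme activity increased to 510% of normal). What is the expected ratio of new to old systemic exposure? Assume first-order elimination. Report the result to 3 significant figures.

0.433

The CYP2C9 pathway (32% of clearance) is boosted to 5.1× activity: 0.32 × 5.1 = 1.632.
CYP2B6 (30%) and the residual 38% are unaffected.
New clearance relative to baseline: 1.632 + 0.3 + 0.38 = 2.312.
Systemic exposure ratio = CL_old/CL_new = 1 / 2.312 = 0.433.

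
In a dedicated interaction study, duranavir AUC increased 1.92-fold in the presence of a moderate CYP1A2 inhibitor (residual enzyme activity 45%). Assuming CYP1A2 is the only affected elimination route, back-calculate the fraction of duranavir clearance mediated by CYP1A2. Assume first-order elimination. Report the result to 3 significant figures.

0.871

Let fm be the CYP1A2 fraction. New clearance relative to baseline = fm × 0.45 + (1 − fm).
AUC ratio = 1 / (new CL fraction), so new CL fraction = 1 / 1.92 = 0.5208.
fm × 0.45 + 1 − fm = 0.5208  ⇒  fm × (0.45 − 1) = −0.4792  ⇒  fm = 0.871.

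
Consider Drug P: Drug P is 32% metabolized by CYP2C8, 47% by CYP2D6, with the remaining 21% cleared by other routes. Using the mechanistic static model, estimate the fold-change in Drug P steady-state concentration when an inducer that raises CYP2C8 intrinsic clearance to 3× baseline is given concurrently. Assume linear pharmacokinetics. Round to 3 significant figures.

0.610

CYP2C8: 0.32 × 3 = 0.96
CYP2D6: 0.47 (unchanged)
Other: 0.21 (unchanged)
CL_new/CL_old = 0.96 + 0.47 + 0.21 = 1.64.
Since steady-state concentration ∝ 1/CL, the ratio is 1 / 1.64 = 0.610.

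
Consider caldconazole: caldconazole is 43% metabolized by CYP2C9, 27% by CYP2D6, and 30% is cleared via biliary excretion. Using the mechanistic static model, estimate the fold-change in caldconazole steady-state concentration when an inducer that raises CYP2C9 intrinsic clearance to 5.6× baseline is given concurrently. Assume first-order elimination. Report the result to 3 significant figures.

The CYP2C9 pathway (43% of clearance) is boosted to 5.6× activity: 0.43 × 5.6 = 2.408.
CYP2D6 (27%) and the residual 30% are unaffected.
CL_new/CL_old = 2.408 + 0.27 + 0.3 = 2.978.
Steady-state concentration is inversely proportional to clearance, so the fold-change is 1 / 2.978 = 0.336.

0.336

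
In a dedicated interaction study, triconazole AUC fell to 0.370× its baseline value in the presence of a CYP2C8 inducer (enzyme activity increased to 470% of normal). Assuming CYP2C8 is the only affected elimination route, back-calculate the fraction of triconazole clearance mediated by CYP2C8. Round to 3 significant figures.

Let x = fm,CYP2C8. Because AUC ∝ 1/CL, relative clearance rose to 1/0.370 = 2.703.
Setting x·4.7 + (1 − x) = 2.703 and solving: x = (2.703 − 1)/(4.7 − 1) = 0.460.

0.460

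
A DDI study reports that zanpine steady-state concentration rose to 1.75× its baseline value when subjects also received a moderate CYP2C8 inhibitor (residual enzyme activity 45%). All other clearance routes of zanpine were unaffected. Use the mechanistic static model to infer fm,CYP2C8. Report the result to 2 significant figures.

0.78

Call the CYP2C8 fraction fm. After the interaction, CL_new/CL_old = fm × 0.45 + (1 − fm).
Steady-state concentration ratio = 1 / (new CL fraction), so new CL fraction = 1 / 1.75 = 0.5714.
fm × 0.45 + 1 − fm = 0.5714  ⇒  fm × (0.45 − 1) = −0.4286  ⇒  fm = 0.78.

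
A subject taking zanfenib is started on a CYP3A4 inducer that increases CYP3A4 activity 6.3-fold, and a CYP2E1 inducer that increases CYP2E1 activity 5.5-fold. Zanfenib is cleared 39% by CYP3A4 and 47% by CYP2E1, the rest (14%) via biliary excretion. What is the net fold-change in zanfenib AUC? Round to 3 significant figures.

The CYP3A4 pathway (39% of clearance) is boosted to 6.3× activity: 0.39 × 6.3 = 2.457.
The CYP2E1 pathway (47% of clearance) rises to 5.5× activity: 0.47 × 5.5 = 2.585.
Non-CYP routes (14%) are unchanged.
Relative clearance = 2.457 + 2.585 + 0.14 = 5.182.
AUC ∝ 1/CL: fold-change = 1 / 5.182 = 0.193.

0.193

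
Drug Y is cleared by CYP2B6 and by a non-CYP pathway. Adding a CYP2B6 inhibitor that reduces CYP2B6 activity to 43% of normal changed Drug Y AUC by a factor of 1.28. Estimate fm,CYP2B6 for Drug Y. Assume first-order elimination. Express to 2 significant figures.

0.38

Call the CYP2B6 fraction fm. After the interaction, CL_new/CL_old = fm × 0.43 + (1 − fm).
AUC ratio = 1 / (new CL fraction), so new CL fraction = 1 / 1.28 = 0.7812.
fm × 0.43 + 1 − fm = 0.7812  ⇒  fm × (0.43 − 1) = −0.2188  ⇒  fm = 0.38.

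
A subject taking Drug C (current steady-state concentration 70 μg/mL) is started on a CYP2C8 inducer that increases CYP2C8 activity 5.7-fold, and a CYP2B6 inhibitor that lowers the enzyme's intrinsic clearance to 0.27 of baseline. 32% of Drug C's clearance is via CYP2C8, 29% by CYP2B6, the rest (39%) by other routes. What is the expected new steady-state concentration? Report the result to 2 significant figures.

The CYP2C8 pathway (32% of clearance) rises to 5.7× activity: 0.32 × 5.7 = 1.824.
The CYP2B6 pathway (29% of clearance) drops to 0.27× activity: 0.29 × 0.27 = 0.0783.
Non-CYP routes (39%) are unchanged.
New clearance relative to baseline: 1.824 + 0.0783 + 0.39 = 2.2923.
Dividing the baseline by the relative clearance: 70 / 2.2923 = 31 μg/mL.

31 μg/mL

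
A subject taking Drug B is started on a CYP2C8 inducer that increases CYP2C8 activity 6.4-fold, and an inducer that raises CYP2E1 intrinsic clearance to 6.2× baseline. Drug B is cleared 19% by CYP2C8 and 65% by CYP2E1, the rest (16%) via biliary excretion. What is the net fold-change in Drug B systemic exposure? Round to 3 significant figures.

0.185

CYP2C8: 0.19 × 6.4 = 1.216
CYP2E1: 0.65 × 6.2 = 4.03
Other: 0.16 (unchanged)
New clearance relative to baseline: 1.216 + 4.03 + 0.16 = 5.406.
Systemic exposure ∝ 1/CL: fold-change = 1 / 5.406 = 0.185.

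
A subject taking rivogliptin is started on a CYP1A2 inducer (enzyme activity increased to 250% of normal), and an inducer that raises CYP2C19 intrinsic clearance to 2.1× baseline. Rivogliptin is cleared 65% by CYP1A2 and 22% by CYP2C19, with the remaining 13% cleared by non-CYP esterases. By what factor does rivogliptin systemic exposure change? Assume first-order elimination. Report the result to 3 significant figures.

0.451

The CYP1A2 pathway (65% of clearance) is boosted to 2.5× activity: 0.65 × 2.5 = 1.625.
The CYP2C19 pathway (22% of clearance) is boosted to 2.1× activity: 0.22 × 2.1 = 0.462.
Non-CYP routes (13%) are unchanged.
CL_new/CL_old = 1.625 + 0.462 + 0.13 = 2.217.
Because systemic exposure varies inversely with clearance, the combined effect is 1 / 2.217 = 0.451.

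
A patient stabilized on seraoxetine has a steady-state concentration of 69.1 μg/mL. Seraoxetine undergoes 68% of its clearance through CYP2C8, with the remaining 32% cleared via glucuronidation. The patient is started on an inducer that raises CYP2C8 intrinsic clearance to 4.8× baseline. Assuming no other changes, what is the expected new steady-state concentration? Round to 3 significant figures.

The CYP2C8 pathway (68% of clearance) rises to 4.8× activity: 0.68 × 4.8 = 3.264.
Non-CYP routes (32%) are unchanged.
CL_new/CL_old = 3.264 + 0.32 = 3.584.
New steady-state concentration = baseline ÷ relative clearance = 69.1 / 3.584 = 19.3 μg/mL.

19.3 μg/mL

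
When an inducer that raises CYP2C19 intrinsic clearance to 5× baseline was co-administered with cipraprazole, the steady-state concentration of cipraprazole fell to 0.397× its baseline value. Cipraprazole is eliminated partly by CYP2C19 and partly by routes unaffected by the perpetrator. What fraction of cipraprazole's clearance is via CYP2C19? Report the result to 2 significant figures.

CL'/CL = 1 / 0.397 = 2.519
5·fm + (1 − fm) = 2.519
fm = (2.519 − 1) / (5 − 1) = 0.38

0.38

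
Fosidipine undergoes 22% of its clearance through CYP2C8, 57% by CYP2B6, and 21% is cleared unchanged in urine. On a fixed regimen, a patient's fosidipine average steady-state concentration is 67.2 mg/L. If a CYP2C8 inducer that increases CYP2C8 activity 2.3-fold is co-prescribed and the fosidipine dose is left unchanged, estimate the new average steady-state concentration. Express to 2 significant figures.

CYP2C8: 0.22 × 2.3 = 0.506
CYP2B6: 0.57 (unchanged)
Other: 0.21 (unchanged)
CL_new/CL_old = 0.506 + 0.57 + 0.21 = 1.286.
With dosing unchanged, average steady-state concentration scales as 1/CL: 67.2 / 1.286 = 52 mg/L.

52 mg/L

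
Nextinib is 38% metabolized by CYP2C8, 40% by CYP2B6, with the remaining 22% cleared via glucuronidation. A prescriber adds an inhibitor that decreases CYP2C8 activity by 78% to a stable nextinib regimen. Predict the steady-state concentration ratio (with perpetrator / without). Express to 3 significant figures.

The CYP2C8 pathway (38% of clearance) falls to 0.22× activity: 0.38 × 0.22 = 0.0836.
CYP2B6 (40%) and the residual 22% are unaffected.
Relative clearance = 0.0836 + 0.4 + 0.22 = 0.7036.
Since steady-state concentration ∝ 1/CL, the ratio is 1 / 0.7036 = 1.42.

1.42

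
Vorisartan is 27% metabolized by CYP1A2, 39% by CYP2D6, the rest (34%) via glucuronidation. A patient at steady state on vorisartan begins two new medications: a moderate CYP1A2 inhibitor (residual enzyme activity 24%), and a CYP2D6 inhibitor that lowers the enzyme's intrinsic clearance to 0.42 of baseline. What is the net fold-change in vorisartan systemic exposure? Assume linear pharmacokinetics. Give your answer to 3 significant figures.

The CYP1A2 pathway (27% of clearance) is reduced to 0.24× activity: 0.27 × 0.24 = 0.0648.
The CYP2D6 pathway (39% of clearance) is reduced to 0.42× activity: 0.39 × 0.42 = 0.1638.
The remaining 34% of clearance is unaffected.
CL_new/CL_old = 0.0648 + 0.1638 + 0.34 = 0.5686.
Net systemic exposure ratio = 1 / 0.5686 = 1.76.

1.76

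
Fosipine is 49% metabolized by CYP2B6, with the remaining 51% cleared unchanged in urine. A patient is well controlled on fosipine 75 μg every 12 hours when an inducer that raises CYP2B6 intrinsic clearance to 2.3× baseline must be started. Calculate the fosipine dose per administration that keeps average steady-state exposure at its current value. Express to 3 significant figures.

123 μg

CYP2B6: 0.49 × 2.3 = 1.127
Other: 0.51 (unchanged)
Relative clearance = 1.127 + 0.51 = 1.637.
Exposure is unchanged when dose changes in proportion to clearance. New dose = 75 μg × 1.637 = 123 μg.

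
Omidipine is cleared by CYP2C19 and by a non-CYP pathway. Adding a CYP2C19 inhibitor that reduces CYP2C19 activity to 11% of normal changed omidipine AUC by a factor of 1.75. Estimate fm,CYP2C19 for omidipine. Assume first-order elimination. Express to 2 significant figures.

0.48

Call the CYP2C19 fraction fm. After the interaction, CL_new/CL_old = fm × 0.11 + (1 − fm).
AUC ratio = 1 / (new CL fraction), so new CL fraction = 1 / 1.75 = 0.5714.
fm × 0.11 + 1 − fm = 0.5714  ⇒  fm × (0.11 − 1) = −0.4286  ⇒  fm = 0.48.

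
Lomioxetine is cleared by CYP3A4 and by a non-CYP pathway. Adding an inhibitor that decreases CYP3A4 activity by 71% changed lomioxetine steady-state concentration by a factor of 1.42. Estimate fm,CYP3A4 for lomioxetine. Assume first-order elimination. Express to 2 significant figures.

CL'/CL = 1 / 1.42 = 0.7042
0.29·fm + (1 − fm) = 0.7042
fm = (0.7042 − 1) / (0.29 − 1) = 0.42

0.42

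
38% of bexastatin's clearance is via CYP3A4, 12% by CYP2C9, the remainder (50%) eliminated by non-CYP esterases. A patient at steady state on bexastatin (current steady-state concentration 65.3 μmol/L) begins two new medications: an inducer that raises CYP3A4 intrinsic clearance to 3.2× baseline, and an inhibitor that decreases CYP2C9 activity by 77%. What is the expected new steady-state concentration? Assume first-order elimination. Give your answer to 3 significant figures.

The CYP3A4 pathway (38% of clearance) rises to 3.2× activity: 0.38 × 3.2 = 1.216.
The CYP2C9 pathway (12% of clearance) is reduced to 0.23× activity: 0.12 × 0.23 = 0.0276.
The remaining 50% of clearance is unaffected.
CL_new/CL_old = 1.216 + 0.0276 + 0.5 = 1.7436.
Dividing the baseline by the relative clearance: 65.3 / 1.7436 = 37.5 μmol/L.

37.5 μmol/L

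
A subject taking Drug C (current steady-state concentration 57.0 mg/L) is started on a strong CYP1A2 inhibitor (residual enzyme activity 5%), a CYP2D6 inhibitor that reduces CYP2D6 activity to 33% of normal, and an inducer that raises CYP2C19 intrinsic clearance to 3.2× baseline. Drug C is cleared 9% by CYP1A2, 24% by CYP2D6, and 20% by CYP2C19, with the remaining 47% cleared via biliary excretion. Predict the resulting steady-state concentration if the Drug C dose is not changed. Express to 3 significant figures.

47.8 mg/L

The CYP1A2 pathway (9% of clearance) drops to 0.05× activity: 0.09 × 0.05 = 0.0045.
The CYP2D6 pathway (24% of clearance) falls to 0.33× activity: 0.24 × 0.33 = 0.0792.
The CYP2C19 pathway (20% of clearance) rises to 3.2× activity: 0.2 × 3.2 = 0.64.
Non-CYP routes (47%) are unchanged.
Relative clearance = 0.0045 + 0.0792 + 0.64 + 0.47 = 1.1937.
Dividing the baseline by the relative clearance: 57.0 / 1.1937 = 47.8 mg/L.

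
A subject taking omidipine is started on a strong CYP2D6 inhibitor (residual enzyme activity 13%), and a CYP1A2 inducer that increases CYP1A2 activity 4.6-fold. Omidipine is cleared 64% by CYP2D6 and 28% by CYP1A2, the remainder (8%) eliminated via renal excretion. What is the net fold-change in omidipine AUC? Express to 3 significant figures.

The CYP2D6 pathway (64% of clearance) is reduced to 0.13× activity: 0.64 × 0.13 = 0.0832.
The CYP1A2 pathway (28% of clearance) is boosted to 4.6× activity: 0.28 × 4.6 = 1.288.
Non-CYP routes (8%) are unchanged.
Relative clearance = 0.0832 + 1.288 + 0.08 = 1.4512.
Because AUC varies inversely with clearance, the combined effect is 1 / 1.4512 = 0.689.

0.689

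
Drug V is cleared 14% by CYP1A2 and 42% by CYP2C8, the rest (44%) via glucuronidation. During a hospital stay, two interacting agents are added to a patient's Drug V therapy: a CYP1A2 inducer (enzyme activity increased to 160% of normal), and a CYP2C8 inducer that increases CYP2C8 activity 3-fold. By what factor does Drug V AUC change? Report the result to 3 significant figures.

0.520

The CYP1A2 pathway (14% of clearance) rises to 1.6× activity: 0.14 × 1.6 = 0.224.
The CYP2C8 pathway (42% of clearance) is boosted to 3× activity: 0.42 × 3 = 1.26.
The remaining 44% of clearance is unaffected.
New clearance relative to baseline: 0.224 + 1.26 + 0.44 = 1.924.
Because AUC varies inversely with clearance, the combined effect is 1 / 1.924 = 0.520.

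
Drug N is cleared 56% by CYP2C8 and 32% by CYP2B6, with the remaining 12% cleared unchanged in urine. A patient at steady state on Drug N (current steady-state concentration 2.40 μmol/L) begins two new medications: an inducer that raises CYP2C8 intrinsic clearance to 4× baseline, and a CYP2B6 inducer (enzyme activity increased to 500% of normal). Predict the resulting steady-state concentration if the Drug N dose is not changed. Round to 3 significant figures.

The CYP2C8 pathway (56% of clearance) increases to 4× activity: 0.56 × 4 = 2.24.
The CYP2B6 pathway (32% of clearance) is boosted to 5× activity: 0.32 × 5 = 1.6.
Non-CYP routes (12%) are unchanged.
Relative clearance = 2.24 + 1.6 + 0.12 = 3.96.
New steady-state concentration = 2.40 / 3.96 = 0.606 μmol/L (concentration scales inversely with clearance).

0.606 μmol/L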